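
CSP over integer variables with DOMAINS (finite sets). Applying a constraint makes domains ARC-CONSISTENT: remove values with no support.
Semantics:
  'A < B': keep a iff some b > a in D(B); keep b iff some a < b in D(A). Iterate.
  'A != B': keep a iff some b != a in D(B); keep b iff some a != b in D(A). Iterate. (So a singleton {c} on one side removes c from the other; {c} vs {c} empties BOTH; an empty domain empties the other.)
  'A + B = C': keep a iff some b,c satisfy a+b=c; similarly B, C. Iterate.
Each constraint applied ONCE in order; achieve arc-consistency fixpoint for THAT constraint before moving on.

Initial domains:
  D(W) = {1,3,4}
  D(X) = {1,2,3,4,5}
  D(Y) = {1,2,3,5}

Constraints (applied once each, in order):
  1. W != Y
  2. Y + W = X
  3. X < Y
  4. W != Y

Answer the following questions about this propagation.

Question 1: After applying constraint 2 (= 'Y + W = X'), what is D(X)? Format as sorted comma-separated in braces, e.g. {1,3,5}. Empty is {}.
Constraint 1 (W != Y) on D(W)={1,3,4} D(Y)={1,2,3,5}: no change
Constraint 2 (Y + W = X) on D(Y)={1,2,3,5} D(W)={1,3,4} D(X)={1,2,3,4,5}: Y {1,2,3,5}->{1,2,3}; X {1,2,3,4,5}->{2,3,4,5}
So after constraint 2: D(X) = {2,3,4,5}

Answer: {2,3,4,5}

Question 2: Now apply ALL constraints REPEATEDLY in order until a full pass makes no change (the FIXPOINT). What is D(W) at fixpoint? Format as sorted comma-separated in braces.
Answer: {}

Derivation:
pass 0 (initial): D(W)={1,3,4}
pass 1: W {1,3,4}->{1,4}; X {1,2,3,4,5}->{2}; Y {1,2,3,5}->{3}
pass 2: W {1,4}->{}; X {2}->{}; Y {3}->{}
pass 3: no change
Fixpoint after 3 passes: D(W) = {}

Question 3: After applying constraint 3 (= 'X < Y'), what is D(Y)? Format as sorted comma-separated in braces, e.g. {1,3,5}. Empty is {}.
Answer: {3}

Derivation:
Constraint 1 (W != Y) on D(W)={1,3,4} D(Y)={1,2,3,5}: no change
Constraint 2 (Y + W = X) on D(Y)={1,2,3,5} D(W)={1,3,4} D(X)={1,2,3,4,5}: Y {1,2,3,5}->{1,2,3}; X {1,2,3,4,5}->{2,3,4,5}
Constraint 3 (X < Y) on D(X)={2,3,4,5} D(Y)={1,2,3}: X {2,3,4,5}->{2}; Y {1,2,3}->{3}
So after constraint 3: D(Y) = {3}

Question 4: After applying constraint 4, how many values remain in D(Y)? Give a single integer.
Constraint 1 (W != Y) on D(W)={1,3,4} D(Y)={1,2,3,5}: no change
Constraint 2 (Y + W = X) on D(Y)={1,2,3,5} D(W)={1,3,4} D(X)={1,2,3,4,5}: Y {1,2,3,5}->{1,2,3}; X {1,2,3,4,5}->{2,3,4,5}
Constraint 3 (X < Y) on D(X)={2,3,4,5} D(Y)={1,2,3}: X {2,3,4,5}->{2}; Y {1,2,3}->{3}
Constraint 4 (W != Y) on D(W)={1,3,4} D(Y)={3}: W {1,3,4}->{1,4}
So after constraint 4: D(Y)={3}, size = 1

Answer: 1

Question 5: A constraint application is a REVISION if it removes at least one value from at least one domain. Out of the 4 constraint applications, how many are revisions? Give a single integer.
Answer: 3

Derivation:
Constraint 1 (W != Y) on D(W)={1,3,4} D(Y)={1,2,3,5}: no change => not a revision
Constraint 2 (Y + W = X) on D(Y)={1,2,3,5} D(W)={1,3,4} D(X)={1,2,3,4,5}: Y {1,2,3,5}->{1,2,3}; X {1,2,3,4,5}->{2,3,4,5} => REVISION
Constraint 3 (X < Y) on D(X)={2,3,4,5} D(Y)={1,2,3}: X {2,3,4,5}->{2}; Y {1,2,3}->{3} => REVISION
Constraint 4 (W != Y) on D(W)={1,3,4} D(Y)={3}: W {1,3,4}->{1,4} => REVISION
Total revisions = 3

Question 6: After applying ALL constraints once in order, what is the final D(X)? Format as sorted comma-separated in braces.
Constraint 1 (W != Y) on D(W)={1,3,4} D(Y)={1,2,3,5}: no change
Constraint 2 (Y + W = X) on D(Y)={1,2,3,5} D(W)={1,3,4} D(X)={1,2,3,4,5}: Y {1,2,3,5}->{1,2,3}; X {1,2,3,4,5}->{2,3,4,5}
Constraint 3 (X < Y) on D(X)={2,3,4,5} D(Y)={1,2,3}: X {2,3,4,5}->{2}; Y {1,2,3}->{3}
Constraint 4 (W != Y) on D(W)={1,3,4} D(Y)={3}: W {1,3,4}->{1,4}
So after all 4 constraints: D(X) = {2}

Answer: {2}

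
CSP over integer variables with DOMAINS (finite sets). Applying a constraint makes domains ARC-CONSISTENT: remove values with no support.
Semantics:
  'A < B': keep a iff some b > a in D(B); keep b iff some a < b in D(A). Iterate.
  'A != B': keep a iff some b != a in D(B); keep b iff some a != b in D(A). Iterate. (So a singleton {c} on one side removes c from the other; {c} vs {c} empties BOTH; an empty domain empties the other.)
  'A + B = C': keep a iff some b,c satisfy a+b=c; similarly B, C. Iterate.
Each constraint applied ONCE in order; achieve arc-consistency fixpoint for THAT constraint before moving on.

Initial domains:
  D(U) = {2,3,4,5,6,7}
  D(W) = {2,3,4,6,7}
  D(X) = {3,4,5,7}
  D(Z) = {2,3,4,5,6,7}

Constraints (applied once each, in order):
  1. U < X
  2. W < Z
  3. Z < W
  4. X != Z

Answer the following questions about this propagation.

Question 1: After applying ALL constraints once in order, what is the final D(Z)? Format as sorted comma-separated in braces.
Constraint 1 (U < X) on D(U)={2,3,4,5,6,7} D(X)={3,4,5,7}: U {2,3,4,5,6,7}->{2,3,4,5,6}
Constraint 2 (W < Z) on D(W)={2,3,4,6,7} D(Z)={2,3,4,5,6,7}: W {2,3,4,6,7}->{2,3,4,6}; Z {2,3,4,5,6,7}->{3,4,5,6,7}
Constraint 3 (Z < W) on D(Z)={3,4,5,6,7} D(W)={2,3,4,6}: Z {3,4,5,6,7}->{3,4,5}; W {2,3,4,6}->{4,6}
Constraint 4 (X != Z) on D(X)={3,4,5,7} D(Z)={3,4,5}: no change
So after all 4 constraints: D(Z) = {3,4,5}

Answer: {3,4,5}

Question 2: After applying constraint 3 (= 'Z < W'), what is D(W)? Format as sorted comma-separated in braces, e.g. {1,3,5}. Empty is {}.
Constraint 1 (U < X) on D(U)={2,3,4,5,6,7} D(X)={3,4,5,7}: U {2,3,4,5,6,7}->{2,3,4,5,6}
Constraint 2 (W < Z) on D(W)={2,3,4,6,7} D(Z)={2,3,4,5,6,7}: W {2,3,4,6,7}->{2,3,4,6}; Z {2,3,4,5,6,7}->{3,4,5,6,7}
Constraint 3 (Z < W) on D(Z)={3,4,5,6,7} D(W)={2,3,4,6}: Z {3,4,5,6,7}->{3,4,5}; W {2,3,4,6}->{4,6}
So after constraint 3: D(W) = {4,6}

Answer: {4,6}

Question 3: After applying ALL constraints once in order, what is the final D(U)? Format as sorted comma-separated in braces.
Constraint 1 (U < X) on D(U)={2,3,4,5,6,7} D(X)={3,4,5,7}: U {2,3,4,5,6,7}->{2,3,4,5,6}
Constraint 2 (W < Z) on D(W)={2,3,4,6,7} D(Z)={2,3,4,5,6,7}: W {2,3,4,6,7}->{2,3,4,6}; Z {2,3,4,5,6,7}->{3,4,5,6,7}
Constraint 3 (Z < W) on D(Z)={3,4,5,6,7} D(W)={2,3,4,6}: Z {3,4,5,6,7}->{3,4,5}; W {2,3,4,6}->{4,6}
Constraint 4 (X != Z) on D(X)={3,4,5,7} D(Z)={3,4,5}: no change
So after all 4 constraints: D(U) = {2,3,4,5,6}

Answer: {2,3,4,5,6}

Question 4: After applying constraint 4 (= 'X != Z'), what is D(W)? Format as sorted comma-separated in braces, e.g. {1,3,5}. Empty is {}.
Constraint 1 (U < X) on D(U)={2,3,4,5,6,7} D(X)={3,4,5,7}: U {2,3,4,5,6,7}->{2,3,4,5,6}
Constraint 2 (W < Z) on D(W)={2,3,4,6,7} D(Z)={2,3,4,5,6,7}: W {2,3,4,6,7}->{2,3,4,6}; Z {2,3,4,5,6,7}->{3,4,5,6,7}
Constraint 3 (Z < W) on D(Z)={3,4,5,6,7} D(W)={2,3,4,6}: Z {3,4,5,6,7}->{3,4,5}; W {2,3,4,6}->{4,6}
Constraint 4 (X != Z) on D(X)={3,4,5,7} D(Z)={3,4,5}: no change
So after constraint 4: D(W) = {4,6}

Answer: {4,6}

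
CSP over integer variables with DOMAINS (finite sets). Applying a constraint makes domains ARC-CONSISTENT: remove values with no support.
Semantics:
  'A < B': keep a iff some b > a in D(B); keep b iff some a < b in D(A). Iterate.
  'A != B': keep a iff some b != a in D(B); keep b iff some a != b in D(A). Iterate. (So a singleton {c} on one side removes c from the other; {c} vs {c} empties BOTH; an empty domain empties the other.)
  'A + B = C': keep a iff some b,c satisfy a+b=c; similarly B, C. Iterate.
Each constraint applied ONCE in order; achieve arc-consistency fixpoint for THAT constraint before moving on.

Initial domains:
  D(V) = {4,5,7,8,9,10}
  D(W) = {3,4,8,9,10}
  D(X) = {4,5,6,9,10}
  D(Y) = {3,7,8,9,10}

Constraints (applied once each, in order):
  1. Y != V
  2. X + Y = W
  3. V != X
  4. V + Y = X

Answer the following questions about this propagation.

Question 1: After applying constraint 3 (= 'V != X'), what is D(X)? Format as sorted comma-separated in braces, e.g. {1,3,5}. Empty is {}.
Constraint 1 (Y != V) on D(Y)={3,7,8,9,10} D(V)={4,5,7,8,9,10}: no change
Constraint 2 (X + Y = W) on D(X)={4,5,6,9,10} D(Y)={3,7,8,9,10} D(W)={3,4,8,9,10}: X {4,5,6,9,10}->{5,6}; Y {3,7,8,9,10}->{3}; W {3,4,8,9,10}->{8,9}
Constraint 3 (V != X) on D(V)={4,5,7,8,9,10} D(X)={5,6}: no change
So after constraint 3: D(X) = {5,6}

Answer: {5,6}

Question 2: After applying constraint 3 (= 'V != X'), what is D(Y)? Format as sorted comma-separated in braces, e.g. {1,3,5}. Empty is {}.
Constraint 1 (Y != V) on D(Y)={3,7,8,9,10} D(V)={4,5,7,8,9,10}: no change
Constraint 2 (X + Y = W) on D(X)={4,5,6,9,10} D(Y)={3,7,8,9,10} D(W)={3,4,8,9,10}: X {4,5,6,9,10}->{5,6}; Y {3,7,8,9,10}->{3}; W {3,4,8,9,10}->{8,9}
Constraint 3 (V != X) on D(V)={4,5,7,8,9,10} D(X)={5,6}: no change
So after constraint 3: D(Y) = {3}

Answer: {3}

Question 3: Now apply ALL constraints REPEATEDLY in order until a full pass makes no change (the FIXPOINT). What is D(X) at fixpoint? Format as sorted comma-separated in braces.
pass 0 (initial): D(X)={4,5,6,9,10}
pass 1: V {4,5,7,8,9,10}->{}; W {3,4,8,9,10}->{8,9}; X {4,5,6,9,10}->{}; Y {3,7,8,9,10}->{}
pass 2: W {8,9}->{}
pass 3: no change
Fixpoint after 3 passes: D(X) = {}

Answer: {}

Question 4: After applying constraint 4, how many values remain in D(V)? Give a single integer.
Constraint 1 (Y != V) on D(Y)={3,7,8,9,10} D(V)={4,5,7,8,9,10}: no change
Constraint 2 (X + Y = W) on D(X)={4,5,6,9,10} D(Y)={3,7,8,9,10} D(W)={3,4,8,9,10}: X {4,5,6,9,10}->{5,6}; Y {3,7,8,9,10}->{3}; W {3,4,8,9,10}->{8,9}
Constraint 3 (V != X) on D(V)={4,5,7,8,9,10} D(X)={5,6}: no change
Constraint 4 (V + Y = X) on D(V)={4,5,7,8,9,10} D(Y)={3} D(X)={5,6}: V {4,5,7,8,9,10}->{}; Y {3}->{}; X {5,6}->{}
So after constraint 4: D(V)={}, size = 0

Answer: 0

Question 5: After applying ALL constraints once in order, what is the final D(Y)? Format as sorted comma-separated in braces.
Answer: {}

Derivation:
Constraint 1 (Y != V) on D(Y)={3,7,8,9,10} D(V)={4,5,7,8,9,10}: no change
Constraint 2 (X + Y = W) on D(X)={4,5,6,9,10} D(Y)={3,7,8,9,10} D(W)={3,4,8,9,10}: X {4,5,6,9,10}->{5,6}; Y {3,7,8,9,10}->{3}; W {3,4,8,9,10}->{8,9}
Constraint 3 (V != X) on D(V)={4,5,7,8,9,10} D(X)={5,6}: no change
Constraint 4 (V + Y = X) on D(V)={4,5,7,8,9,10} D(Y)={3} D(X)={5,6}: V {4,5,7,8,9,10}->{}; Y {3}->{}; X {5,6}->{}
So after all 4 constraints: D(Y) = {}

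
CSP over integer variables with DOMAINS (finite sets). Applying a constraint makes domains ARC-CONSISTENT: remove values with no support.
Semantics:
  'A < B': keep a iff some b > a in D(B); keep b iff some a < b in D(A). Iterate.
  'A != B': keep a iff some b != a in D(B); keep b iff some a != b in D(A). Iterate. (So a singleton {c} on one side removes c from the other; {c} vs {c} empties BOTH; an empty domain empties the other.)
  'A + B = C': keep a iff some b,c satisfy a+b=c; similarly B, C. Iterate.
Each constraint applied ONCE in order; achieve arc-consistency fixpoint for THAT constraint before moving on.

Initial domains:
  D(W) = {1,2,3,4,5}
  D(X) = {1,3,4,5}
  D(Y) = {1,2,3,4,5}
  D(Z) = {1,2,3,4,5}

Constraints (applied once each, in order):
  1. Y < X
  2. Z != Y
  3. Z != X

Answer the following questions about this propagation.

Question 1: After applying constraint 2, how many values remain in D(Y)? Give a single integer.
Answer: 4

Derivation:
Constraint 1 (Y < X) on D(Y)={1,2,3,4,5} D(X)={1,3,4,5}: Y {1,2,3,4,5}->{1,2,3,4}; X {1,3,4,5}->{3,4,5}
Constraint 2 (Z != Y) on D(Z)={1,2,3,4,5} D(Y)={1,2,3,4}: no change
So after constraint 2: D(Y)={1,2,3,4}, size = 4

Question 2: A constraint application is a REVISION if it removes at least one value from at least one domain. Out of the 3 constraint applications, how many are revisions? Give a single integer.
Constraint 1 (Y < X) on D(Y)={1,2,3,4,5} D(X)={1,3,4,5}: Y {1,2,3,4,5}->{1,2,3,4}; X {1,3,4,5}->{3,4,5} => REVISION
Constraint 2 (Z != Y) on D(Z)={1,2,3,4,5} D(Y)={1,2,3,4}: no change => not a revision
Constraint 3 (Z != X) on D(Z)={1,2,3,4,5} D(X)={3,4,5}: no change => not a revision
Total revisions = 1

Answer: 1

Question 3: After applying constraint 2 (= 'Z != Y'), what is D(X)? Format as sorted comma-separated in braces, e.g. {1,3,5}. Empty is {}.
Answer: {3,4,5}

Derivation:
Constraint 1 (Y < X) on D(Y)={1,2,3,4,5} D(X)={1,3,4,5}: Y {1,2,3,4,5}->{1,2,3,4}; X {1,3,4,5}->{3,4,5}
Constraint 2 (Z != Y) on D(Z)={1,2,3,4,5} D(Y)={1,2,3,4}: no change
So after constraint 2: D(X) = {3,4,5}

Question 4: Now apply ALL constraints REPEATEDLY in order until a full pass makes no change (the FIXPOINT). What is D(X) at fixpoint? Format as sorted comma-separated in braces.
Answer: {3,4,5}

Derivation:
pass 0 (initial): D(X)={1,3,4,5}
pass 1: X {1,3,4,5}->{3,4,5}; Y {1,2,3,4,5}->{1,2,3,4}
pass 2: no change
Fixpoint after 2 passes: D(X) = {3,4,5}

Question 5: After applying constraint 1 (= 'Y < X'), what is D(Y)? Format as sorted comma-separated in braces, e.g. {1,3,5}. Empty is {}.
Constraint 1 (Y < X) on D(Y)={1,2,3,4,5} D(X)={1,3,4,5}: Y {1,2,3,4,5}->{1,2,3,4}; X {1,3,4,5}->{3,4,5}
So after constraint 1: D(Y) = {1,2,3,4}

Answer: {1,2,3,4}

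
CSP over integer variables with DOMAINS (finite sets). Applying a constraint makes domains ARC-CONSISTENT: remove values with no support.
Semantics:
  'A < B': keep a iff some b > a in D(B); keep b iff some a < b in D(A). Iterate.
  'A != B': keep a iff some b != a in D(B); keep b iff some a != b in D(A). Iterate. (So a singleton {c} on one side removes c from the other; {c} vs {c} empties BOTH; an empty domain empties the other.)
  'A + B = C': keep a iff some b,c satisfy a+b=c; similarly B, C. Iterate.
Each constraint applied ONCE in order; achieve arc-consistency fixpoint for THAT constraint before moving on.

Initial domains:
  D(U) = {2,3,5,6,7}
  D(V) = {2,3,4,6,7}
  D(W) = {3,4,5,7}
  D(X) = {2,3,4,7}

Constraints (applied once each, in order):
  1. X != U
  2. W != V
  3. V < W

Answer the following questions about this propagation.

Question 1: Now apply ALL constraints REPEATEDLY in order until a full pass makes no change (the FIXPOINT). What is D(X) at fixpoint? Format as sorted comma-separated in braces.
pass 0 (initial): D(X)={2,3,4,7}
pass 1: V {2,3,4,6,7}->{2,3,4,6}
pass 2: no change
Fixpoint after 2 passes: D(X) = {2,3,4,7}

Answer: {2,3,4,7}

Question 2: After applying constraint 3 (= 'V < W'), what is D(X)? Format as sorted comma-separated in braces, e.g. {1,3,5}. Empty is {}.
Answer: {2,3,4,7}

Derivation:
Constraint 1 (X != U) on D(X)={2,3,4,7} D(U)={2,3,5,6,7}: no change
Constraint 2 (W != V) on D(W)={3,4,5,7} D(V)={2,3,4,6,7}: no change
Constraint 3 (V < W) on D(V)={2,3,4,6,7} D(W)={3,4,5,7}: V {2,3,4,6,7}->{2,3,4,6}
So after constraint 3: D(X) = {2,3,4,7}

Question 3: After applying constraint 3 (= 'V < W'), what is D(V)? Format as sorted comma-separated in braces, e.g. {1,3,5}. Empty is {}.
Constraint 1 (X != U) on D(X)={2,3,4,7} D(U)={2,3,5,6,7}: no change
Constraint 2 (W != V) on D(W)={3,4,5,7} D(V)={2,3,4,6,7}: no change
Constraint 3 (V < W) on D(V)={2,3,4,6,7} D(W)={3,4,5,7}: V {2,3,4,6,7}->{2,3,4,6}
So after constraint 3: D(V) = {2,3,4,6}

Answer: {2,3,4,6}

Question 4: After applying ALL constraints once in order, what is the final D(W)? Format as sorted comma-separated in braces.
Answer: {3,4,5,7}

Derivation:
Constraint 1 (X != U) on D(X)={2,3,4,7} D(U)={2,3,5,6,7}: no change
Constraint 2 (W != V) on D(W)={3,4,5,7} D(V)={2,3,4,6,7}: no change
Constraint 3 (V < W) on D(V)={2,3,4,6,7} D(W)={3,4,5,7}: V {2,3,4,6,7}->{2,3,4,6}
So after all 3 constraints: D(W) = {3,4,5,7}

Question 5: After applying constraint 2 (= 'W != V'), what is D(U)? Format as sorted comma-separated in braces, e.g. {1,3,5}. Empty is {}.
Constraint 1 (X != U) on D(X)={2,3,4,7} D(U)={2,3,5,6,7}: no change
Constraint 2 (W != V) on D(W)={3,4,5,7} D(V)={2,3,4,6,7}: no change
So after constraint 2: D(U) = {2,3,5,6,7}

Answer: {2,3,5,6,7}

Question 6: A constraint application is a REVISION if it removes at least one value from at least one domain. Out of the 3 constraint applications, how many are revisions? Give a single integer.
Answer: 1

Derivation:
Constraint 1 (X != U) on D(X)={2,3,4,7} D(U)={2,3,5,6,7}: no change => not a revision
Constraint 2 (W != V) on D(W)={3,4,5,7} D(V)={2,3,4,6,7}: no change => not a revision
Constraint 3 (V < W) on D(V)={2,3,4,6,7} D(W)={3,4,5,7}: V {2,3,4,6,7}->{2,3,4,6} => REVISION
Total revisions = 1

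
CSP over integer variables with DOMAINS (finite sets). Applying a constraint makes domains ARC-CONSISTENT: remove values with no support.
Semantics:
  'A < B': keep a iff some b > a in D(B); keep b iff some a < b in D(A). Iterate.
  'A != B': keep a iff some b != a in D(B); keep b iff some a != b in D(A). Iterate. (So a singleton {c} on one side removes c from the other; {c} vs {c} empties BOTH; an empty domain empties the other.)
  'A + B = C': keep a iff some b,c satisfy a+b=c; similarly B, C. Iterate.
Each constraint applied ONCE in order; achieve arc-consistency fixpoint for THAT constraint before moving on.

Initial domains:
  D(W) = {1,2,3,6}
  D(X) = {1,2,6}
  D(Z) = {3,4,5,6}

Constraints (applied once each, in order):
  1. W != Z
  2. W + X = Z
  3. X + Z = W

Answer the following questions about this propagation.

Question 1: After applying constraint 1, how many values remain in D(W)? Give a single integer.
Answer: 4

Derivation:
Constraint 1 (W != Z) on D(W)={1,2,3,6} D(Z)={3,4,5,6}: no change
So after constraint 1: D(W)={1,2,3,6}, size = 4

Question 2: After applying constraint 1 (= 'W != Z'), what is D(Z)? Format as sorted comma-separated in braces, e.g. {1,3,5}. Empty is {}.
Constraint 1 (W != Z) on D(W)={1,2,3,6} D(Z)={3,4,5,6}: no change
So after constraint 1: D(Z) = {3,4,5,6}

Answer: {3,4,5,6}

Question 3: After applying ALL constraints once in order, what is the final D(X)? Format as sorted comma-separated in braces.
Answer: {}

Derivation:
Constraint 1 (W != Z) on D(W)={1,2,3,6} D(Z)={3,4,5,6}: no change
Constraint 2 (W + X = Z) on D(W)={1,2,3,6} D(X)={1,2,6} D(Z)={3,4,5,6}: W {1,2,3,6}->{1,2,3}; X {1,2,6}->{1,2}; Z {3,4,5,6}->{3,4,5}
Constraint 3 (X + Z = W) on D(X)={1,2} D(Z)={3,4,5} D(W)={1,2,3}: X {1,2}->{}; Z {3,4,5}->{}; W {1,2,3}->{}
So after all 3 constraints: D(X) = {}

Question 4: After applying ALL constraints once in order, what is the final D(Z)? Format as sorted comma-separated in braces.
Answer: {}

Derivation:
Constraint 1 (W != Z) on D(W)={1,2,3,6} D(Z)={3,4,5,6}: no change
Constraint 2 (W + X = Z) on D(W)={1,2,3,6} D(X)={1,2,6} D(Z)={3,4,5,6}: W {1,2,3,6}->{1,2,3}; X {1,2,6}->{1,2}; Z {3,4,5,6}->{3,4,5}
Constraint 3 (X + Z = W) on D(X)={1,2} D(Z)={3,4,5} D(W)={1,2,3}: X {1,2}->{}; Z {3,4,5}->{}; W {1,2,3}->{}
So after all 3 constraints: D(Z) = {}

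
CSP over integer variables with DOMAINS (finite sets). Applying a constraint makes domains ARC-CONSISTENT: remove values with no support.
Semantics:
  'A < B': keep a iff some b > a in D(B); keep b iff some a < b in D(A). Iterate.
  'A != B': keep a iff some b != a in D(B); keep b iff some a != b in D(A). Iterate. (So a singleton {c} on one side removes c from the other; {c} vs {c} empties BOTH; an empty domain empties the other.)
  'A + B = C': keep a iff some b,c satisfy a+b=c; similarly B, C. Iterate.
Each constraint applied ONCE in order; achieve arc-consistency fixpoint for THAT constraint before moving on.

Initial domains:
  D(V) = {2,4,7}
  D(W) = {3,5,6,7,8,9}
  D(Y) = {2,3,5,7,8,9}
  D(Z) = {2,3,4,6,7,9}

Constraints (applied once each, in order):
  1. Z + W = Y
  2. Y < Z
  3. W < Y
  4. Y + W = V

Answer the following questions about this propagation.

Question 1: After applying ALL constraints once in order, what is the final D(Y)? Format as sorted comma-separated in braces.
Answer: {}

Derivation:
Constraint 1 (Z + W = Y) on D(Z)={2,3,4,6,7,9} D(W)={3,5,6,7,8,9} D(Y)={2,3,5,7,8,9}: Z {2,3,4,6,7,9}->{2,3,4,6}; W {3,5,6,7,8,9}->{3,5,6,7}; Y {2,3,5,7,8,9}->{5,7,8,9}
Constraint 2 (Y < Z) on D(Y)={5,7,8,9} D(Z)={2,3,4,6}: Y {5,7,8,9}->{5}; Z {2,3,4,6}->{6}
Constraint 3 (W < Y) on D(W)={3,5,6,7} D(Y)={5}: W {3,5,6,7}->{3}
Constraint 4 (Y + W = V) on D(Y)={5} D(W)={3} D(V)={2,4,7}: Y {5}->{}; W {3}->{}; V {2,4,7}->{}
So after all 4 constraints: D(Y) = {}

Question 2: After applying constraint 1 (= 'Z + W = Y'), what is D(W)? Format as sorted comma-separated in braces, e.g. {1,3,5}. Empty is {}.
Constraint 1 (Z + W = Y) on D(Z)={2,3,4,6,7,9} D(W)={3,5,6,7,8,9} D(Y)={2,3,5,7,8,9}: Z {2,3,4,6,7,9}->{2,3,4,6}; W {3,5,6,7,8,9}->{3,5,6,7}; Y {2,3,5,7,8,9}->{5,7,8,9}
So after constraint 1: D(W) = {3,5,6,7}

Answer: {3,5,6,7}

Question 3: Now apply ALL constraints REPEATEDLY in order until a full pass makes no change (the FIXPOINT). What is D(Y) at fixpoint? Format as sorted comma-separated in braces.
pass 0 (initial): D(Y)={2,3,5,7,8,9}
pass 1: V {2,4,7}->{}; W {3,5,6,7,8,9}->{}; Y {2,3,5,7,8,9}->{}; Z {2,3,4,6,7,9}->{6}
pass 2: Z {6}->{}
pass 3: no change
Fixpoint after 3 passes: D(Y) = {}

Answer: {}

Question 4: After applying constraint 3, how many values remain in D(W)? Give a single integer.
Constraint 1 (Z + W = Y) on D(Z)={2,3,4,6,7,9} D(W)={3,5,6,7,8,9} D(Y)={2,3,5,7,8,9}: Z {2,3,4,6,7,9}->{2,3,4,6}; W {3,5,6,7,8,9}->{3,5,6,7}; Y {2,3,5,7,8,9}->{5,7,8,9}
Constraint 2 (Y < Z) on D(Y)={5,7,8,9} D(Z)={2,3,4,6}: Y {5,7,8,9}->{5}; Z {2,3,4,6}->{6}
Constraint 3 (W < Y) on D(W)={3,5,6,7} D(Y)={5}: W {3,5,6,7}->{3}
So after constraint 3: D(W)={3}, size = 1

Answer: 1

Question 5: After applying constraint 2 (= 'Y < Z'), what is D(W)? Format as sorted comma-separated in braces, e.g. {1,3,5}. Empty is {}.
Constraint 1 (Z + W = Y) on D(Z)={2,3,4,6,7,9} D(W)={3,5,6,7,8,9} D(Y)={2,3,5,7,8,9}: Z {2,3,4,6,7,9}->{2,3,4,6}; W {3,5,6,7,8,9}->{3,5,6,7}; Y {2,3,5,7,8,9}->{5,7,8,9}
Constraint 2 (Y < Z) on D(Y)={5,7,8,9} D(Z)={2,3,4,6}: Y {5,7,8,9}->{5}; Z {2,3,4,6}->{6}
So after constraint 2: D(W) = {3,5,6,7}

Answer: {3,5,6,7}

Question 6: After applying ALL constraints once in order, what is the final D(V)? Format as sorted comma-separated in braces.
Constraint 1 (Z + W = Y) on D(Z)={2,3,4,6,7,9} D(W)={3,5,6,7,8,9} D(Y)={2,3,5,7,8,9}: Z {2,3,4,6,7,9}->{2,3,4,6}; W {3,5,6,7,8,9}->{3,5,6,7}; Y {2,3,5,7,8,9}->{5,7,8,9}
Constraint 2 (Y < Z) on D(Y)={5,7,8,9} D(Z)={2,3,4,6}: Y {5,7,8,9}->{5}; Z {2,3,4,6}->{6}
Constraint 3 (W < Y) on D(W)={3,5,6,7} D(Y)={5}: W {3,5,6,7}->{3}
Constraint 4 (Y + W = V) on D(Y)={5} D(W)={3} D(V)={2,4,7}: Y {5}->{}; W {3}->{}; V {2,4,7}->{}
So after all 4 constraints: D(V) = {}

Answer: {}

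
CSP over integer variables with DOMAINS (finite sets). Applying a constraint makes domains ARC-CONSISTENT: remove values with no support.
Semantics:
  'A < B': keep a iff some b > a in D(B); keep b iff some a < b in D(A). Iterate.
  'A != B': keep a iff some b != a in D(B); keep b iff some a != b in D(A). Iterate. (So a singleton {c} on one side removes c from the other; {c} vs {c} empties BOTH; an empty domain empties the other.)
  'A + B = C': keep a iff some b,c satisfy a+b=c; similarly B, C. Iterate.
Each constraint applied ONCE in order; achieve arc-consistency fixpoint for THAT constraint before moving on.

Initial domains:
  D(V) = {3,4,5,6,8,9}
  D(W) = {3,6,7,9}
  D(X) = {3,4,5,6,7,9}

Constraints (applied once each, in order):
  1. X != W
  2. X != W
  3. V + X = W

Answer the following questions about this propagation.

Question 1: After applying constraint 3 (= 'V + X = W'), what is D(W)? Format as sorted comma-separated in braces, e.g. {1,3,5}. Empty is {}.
Constraint 1 (X != W) on D(X)={3,4,5,6,7,9} D(W)={3,6,7,9}: no change
Constraint 2 (X != W) on D(X)={3,4,5,6,7,9} D(W)={3,6,7,9}: no change
Constraint 3 (V + X = W) on D(V)={3,4,5,6,8,9} D(X)={3,4,5,6,7,9} D(W)={3,6,7,9}: V {3,4,5,6,8,9}->{3,4,5,6}; X {3,4,5,6,7,9}->{3,4,5,6}; W {3,6,7,9}->{6,7,9}
So after constraint 3: D(W) = {6,7,9}

Answer: {6,7,9}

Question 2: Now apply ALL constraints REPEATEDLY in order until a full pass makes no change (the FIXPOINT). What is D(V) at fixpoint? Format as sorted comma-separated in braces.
pass 0 (initial): D(V)={3,4,5,6,8,9}
pass 1: V {3,4,5,6,8,9}->{3,4,5,6}; W {3,6,7,9}->{6,7,9}; X {3,4,5,6,7,9}->{3,4,5,6}
pass 2: no change
Fixpoint after 2 passes: D(V) = {3,4,5,6}

Answer: {3,4,5,6}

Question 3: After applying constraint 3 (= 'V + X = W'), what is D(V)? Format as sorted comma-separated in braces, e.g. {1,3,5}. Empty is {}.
Constraint 1 (X != W) on D(X)={3,4,5,6,7,9} D(W)={3,6,7,9}: no change
Constraint 2 (X != W) on D(X)={3,4,5,6,7,9} D(W)={3,6,7,9}: no change
Constraint 3 (V + X = W) on D(V)={3,4,5,6,8,9} D(X)={3,4,5,6,7,9} D(W)={3,6,7,9}: V {3,4,5,6,8,9}->{3,4,5,6}; X {3,4,5,6,7,9}->{3,4,5,6}; W {3,6,7,9}->{6,7,9}
So after constraint 3: D(V) = {3,4,5,6}

Answer: {3,4,5,6}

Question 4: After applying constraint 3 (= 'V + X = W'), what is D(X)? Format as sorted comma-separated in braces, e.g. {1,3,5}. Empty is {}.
Constraint 1 (X != W) on D(X)={3,4,5,6,7,9} D(W)={3,6,7,9}: no change
Constraint 2 (X != W) on D(X)={3,4,5,6,7,9} D(W)={3,6,7,9}: no change
Constraint 3 (V + X = W) on D(V)={3,4,5,6,8,9} D(X)={3,4,5,6,7,9} D(W)={3,6,7,9}: V {3,4,5,6,8,9}->{3,4,5,6}; X {3,4,5,6,7,9}->{3,4,5,6}; W {3,6,7,9}->{6,7,9}
So after constraint 3: D(X) = {3,4,5,6}

Answer: {3,4,5,6}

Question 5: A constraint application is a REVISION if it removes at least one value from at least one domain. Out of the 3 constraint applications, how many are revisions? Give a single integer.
Constraint 1 (X != W) on D(X)={3,4,5,6,7,9} D(W)={3,6,7,9}: no change => not a revision
Constraint 2 (X != W) on D(X)={3,4,5,6,7,9} D(W)={3,6,7,9}: no change => not a revision
Constraint 3 (V + X = W) on D(V)={3,4,5,6,8,9} D(X)={3,4,5,6,7,9} D(W)={3,6,7,9}: V {3,4,5,6,8,9}->{3,4,5,6}; X {3,4,5,6,7,9}->{3,4,5,6}; W {3,6,7,9}->{6,7,9} => REVISION
Total revisions = 1

Answer: 1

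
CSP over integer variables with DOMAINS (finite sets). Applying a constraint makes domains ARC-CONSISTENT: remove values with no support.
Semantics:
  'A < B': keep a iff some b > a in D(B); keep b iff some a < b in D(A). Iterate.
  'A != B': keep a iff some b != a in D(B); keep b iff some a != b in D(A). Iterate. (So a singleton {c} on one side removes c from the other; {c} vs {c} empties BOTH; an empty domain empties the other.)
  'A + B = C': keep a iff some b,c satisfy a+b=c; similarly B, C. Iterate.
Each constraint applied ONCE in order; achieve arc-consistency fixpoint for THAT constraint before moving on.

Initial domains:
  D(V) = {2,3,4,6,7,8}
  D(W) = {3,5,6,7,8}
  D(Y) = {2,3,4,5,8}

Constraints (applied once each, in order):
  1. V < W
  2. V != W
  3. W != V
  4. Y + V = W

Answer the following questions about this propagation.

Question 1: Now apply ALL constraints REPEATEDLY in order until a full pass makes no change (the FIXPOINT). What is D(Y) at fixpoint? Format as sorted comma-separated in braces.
Answer: {2,3,4,5}

Derivation:
pass 0 (initial): D(Y)={2,3,4,5,8}
pass 1: V {2,3,4,6,7,8}->{2,3,4,6}; W {3,5,6,7,8}->{5,6,7,8}; Y {2,3,4,5,8}->{2,3,4,5}
pass 2: no change
Fixpoint after 2 passes: D(Y) = {2,3,4,5}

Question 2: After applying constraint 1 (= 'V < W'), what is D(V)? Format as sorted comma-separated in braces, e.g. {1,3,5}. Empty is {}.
Constraint 1 (V < W) on D(V)={2,3,4,6,7,8} D(W)={3,5,6,7,8}: V {2,3,4,6,7,8}->{2,3,4,6,7}
So after constraint 1: D(V) = {2,3,4,6,7}

Answer: {2,3,4,6,7}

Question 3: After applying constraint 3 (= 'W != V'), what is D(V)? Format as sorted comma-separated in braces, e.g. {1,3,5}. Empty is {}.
Constraint 1 (V < W) on D(V)={2,3,4,6,7,8} D(W)={3,5,6,7,8}: V {2,3,4,6,7,8}->{2,3,4,6,7}
Constraint 2 (V != W) on D(V)={2,3,4,6,7} D(W)={3,5,6,7,8}: no change
Constraint 3 (W != V) on D(W)={3,5,6,7,8} D(V)={2,3,4,6,7}: no change
So after constraint 3: D(V) = {2,3,4,6,7}

Answer: {2,3,4,6,7}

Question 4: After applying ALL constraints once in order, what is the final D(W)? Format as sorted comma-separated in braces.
Constraint 1 (V < W) on D(V)={2,3,4,6,7,8} D(W)={3,5,6,7,8}: V {2,3,4,6,7,8}->{2,3,4,6,7}
Constraint 2 (V != W) on D(V)={2,3,4,6,7} D(W)={3,5,6,7,8}: no change
Constraint 3 (W != V) on D(W)={3,5,6,7,8} D(V)={2,3,4,6,7}: no change
Constraint 4 (Y + V = W) on D(Y)={2,3,4,5,8} D(V)={2,3,4,6,7} D(W)={3,5,6,7,8}: Y {2,3,4,5,8}->{2,3,4,5}; V {2,3,4,6,7}->{2,3,4,6}; W {3,5,6,7,8}->{5,6,7,8}
So after all 4 constraints: D(W) = {5,6,7,8}

Answer: {5,6,7,8}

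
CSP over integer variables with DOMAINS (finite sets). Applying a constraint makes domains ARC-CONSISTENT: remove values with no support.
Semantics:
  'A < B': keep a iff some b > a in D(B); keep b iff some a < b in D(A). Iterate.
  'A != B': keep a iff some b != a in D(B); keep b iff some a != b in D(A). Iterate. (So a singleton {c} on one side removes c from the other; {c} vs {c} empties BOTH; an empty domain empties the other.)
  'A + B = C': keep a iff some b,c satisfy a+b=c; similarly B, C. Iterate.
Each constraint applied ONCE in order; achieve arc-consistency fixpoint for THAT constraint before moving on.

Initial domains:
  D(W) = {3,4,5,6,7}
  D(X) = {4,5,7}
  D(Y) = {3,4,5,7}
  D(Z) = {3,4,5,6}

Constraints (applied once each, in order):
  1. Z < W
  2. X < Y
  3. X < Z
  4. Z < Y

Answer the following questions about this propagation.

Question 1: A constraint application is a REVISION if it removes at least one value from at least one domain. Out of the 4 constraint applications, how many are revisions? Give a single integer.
Answer: 4

Derivation:
Constraint 1 (Z < W) on D(Z)={3,4,5,6} D(W)={3,4,5,6,7}: W {3,4,5,6,7}->{4,5,6,7} => REVISION
Constraint 2 (X < Y) on D(X)={4,5,7} D(Y)={3,4,5,7}: X {4,5,7}->{4,5}; Y {3,4,5,7}->{5,7} => REVISION
Constraint 3 (X < Z) on D(X)={4,5} D(Z)={3,4,5,6}: Z {3,4,5,6}->{5,6} => REVISION
Constraint 4 (Z < Y) on D(Z)={5,6} D(Y)={5,7}: Y {5,7}->{7} => REVISION
Total revisions = 4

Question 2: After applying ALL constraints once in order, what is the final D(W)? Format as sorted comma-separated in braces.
Answer: {4,5,6,7}

Derivation:
Constraint 1 (Z < W) on D(Z)={3,4,5,6} D(W)={3,4,5,6,7}: W {3,4,5,6,7}->{4,5,6,7}
Constraint 2 (X < Y) on D(X)={4,5,7} D(Y)={3,4,5,7}: X {4,5,7}->{4,5}; Y {3,4,5,7}->{5,7}
Constraint 3 (X < Z) on D(X)={4,5} D(Z)={3,4,5,6}: Z {3,4,5,6}->{5,6}
Constraint 4 (Z < Y) on D(Z)={5,6} D(Y)={5,7}: Y {5,7}->{7}
So after all 4 constraints: D(W) = {4,5,6,7}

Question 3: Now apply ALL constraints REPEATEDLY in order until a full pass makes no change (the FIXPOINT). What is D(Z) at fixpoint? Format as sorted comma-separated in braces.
pass 0 (initial): D(Z)={3,4,5,6}
pass 1: W {3,4,5,6,7}->{4,5,6,7}; X {4,5,7}->{4,5}; Y {3,4,5,7}->{7}; Z {3,4,5,6}->{5,6}
pass 2: W {4,5,6,7}->{6,7}
pass 3: no change
Fixpoint after 3 passes: D(Z) = {5,6}

Answer: {5,6}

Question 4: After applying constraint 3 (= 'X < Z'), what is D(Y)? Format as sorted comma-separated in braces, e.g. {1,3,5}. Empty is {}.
Constraint 1 (Z < W) on D(Z)={3,4,5,6} D(W)={3,4,5,6,7}: W {3,4,5,6,7}->{4,5,6,7}
Constraint 2 (X < Y) on D(X)={4,5,7} D(Y)={3,4,5,7}: X {4,5,7}->{4,5}; Y {3,4,5,7}->{5,7}
Constraint 3 (X < Z) on D(X)={4,5} D(Z)={3,4,5,6}: Z {3,4,5,6}->{5,6}
So after constraint 3: D(Y) = {5,7}

Answer: {5,7}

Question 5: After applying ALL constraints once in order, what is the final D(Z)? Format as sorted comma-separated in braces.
Constraint 1 (Z < W) on D(Z)={3,4,5,6} D(W)={3,4,5,6,7}: W {3,4,5,6,7}->{4,5,6,7}
Constraint 2 (X < Y) on D(X)={4,5,7} D(Y)={3,4,5,7}: X {4,5,7}->{4,5}; Y {3,4,5,7}->{5,7}
Constraint 3 (X < Z) on D(X)={4,5} D(Z)={3,4,5,6}: Z {3,4,5,6}->{5,6}
Constraint 4 (Z < Y) on D(Z)={5,6} D(Y)={5,7}: Y {5,7}->{7}
So after all 4 constraints: D(Z) = {5,6}

Answer: {5,6}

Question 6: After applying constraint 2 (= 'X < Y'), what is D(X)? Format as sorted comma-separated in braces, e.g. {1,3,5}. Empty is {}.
Constraint 1 (Z < W) on D(Z)={3,4,5,6} D(W)={3,4,5,6,7}: W {3,4,5,6,7}->{4,5,6,7}
Constraint 2 (X < Y) on D(X)={4,5,7} D(Y)={3,4,5,7}: X {4,5,7}->{4,5}; Y {3,4,5,7}->{5,7}
So after constraint 2: D(X) = {4,5}

Answer: {4,5}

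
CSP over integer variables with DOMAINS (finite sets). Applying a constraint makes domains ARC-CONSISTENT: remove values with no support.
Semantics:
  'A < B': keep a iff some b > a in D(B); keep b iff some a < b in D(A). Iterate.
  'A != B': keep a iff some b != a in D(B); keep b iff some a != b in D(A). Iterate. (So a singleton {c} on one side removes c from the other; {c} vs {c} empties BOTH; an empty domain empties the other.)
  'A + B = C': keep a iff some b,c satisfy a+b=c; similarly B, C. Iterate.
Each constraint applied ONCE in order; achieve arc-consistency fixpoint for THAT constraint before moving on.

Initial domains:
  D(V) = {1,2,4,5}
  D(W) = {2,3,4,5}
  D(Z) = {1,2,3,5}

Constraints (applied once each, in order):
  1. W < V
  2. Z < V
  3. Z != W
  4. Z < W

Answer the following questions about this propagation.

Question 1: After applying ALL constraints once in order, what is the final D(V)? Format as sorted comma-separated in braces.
Answer: {4,5}

Derivation:
Constraint 1 (W < V) on D(W)={2,3,4,5} D(V)={1,2,4,5}: W {2,3,4,5}->{2,3,4}; V {1,2,4,5}->{4,5}
Constraint 2 (Z < V) on D(Z)={1,2,3,5} D(V)={4,5}: Z {1,2,3,5}->{1,2,3}
Constraint 3 (Z != W) on D(Z)={1,2,3} D(W)={2,3,4}: no change
Constraint 4 (Z < W) on D(Z)={1,2,3} D(W)={2,3,4}: no change
So after all 4 constraints: D(V) = {4,5}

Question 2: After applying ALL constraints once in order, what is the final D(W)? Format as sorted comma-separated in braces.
Constraint 1 (W < V) on D(W)={2,3,4,5} D(V)={1,2,4,5}: W {2,3,4,5}->{2,3,4}; V {1,2,4,5}->{4,5}
Constraint 2 (Z < V) on D(Z)={1,2,3,5} D(V)={4,5}: Z {1,2,3,5}->{1,2,3}
Constraint 3 (Z != W) on D(Z)={1,2,3} D(W)={2,3,4}: no change
Constraint 4 (Z < W) on D(Z)={1,2,3} D(W)={2,3,4}: no change
So after all 4 constraints: D(W) = {2,3,4}

Answer: {2,3,4}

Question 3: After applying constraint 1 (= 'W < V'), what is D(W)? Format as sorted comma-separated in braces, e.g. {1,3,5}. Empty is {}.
Answer: {2,3,4}

Derivation:
Constraint 1 (W < V) on D(W)={2,3,4,5} D(V)={1,2,4,5}: W {2,3,4,5}->{2,3,4}; V {1,2,4,5}->{4,5}
So after constraint 1: D(W) = {2,3,4}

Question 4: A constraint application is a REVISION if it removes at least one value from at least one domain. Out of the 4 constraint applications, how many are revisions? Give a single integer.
Answer: 2

Derivation:
Constraint 1 (W < V) on D(W)={2,3,4,5} D(V)={1,2,4,5}: W {2,3,4,5}->{2,3,4}; V {1,2,4,5}->{4,5} => REVISION
Constraint 2 (Z < V) on D(Z)={1,2,3,5} D(V)={4,5}: Z {1,2,3,5}->{1,2,3} => REVISION
Constraint 3 (Z != W) on D(Z)={1,2,3} D(W)={2,3,4}: no change => not a revision
Constraint 4 (Z < W) on D(Z)={1,2,3} D(W)={2,3,4}: no change => not a revision
Total revisions = 2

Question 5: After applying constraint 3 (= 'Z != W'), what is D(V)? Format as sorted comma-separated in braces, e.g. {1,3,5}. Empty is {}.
Answer: {4,5}

Derivation:
Constraint 1 (W < V) on D(W)={2,3,4,5} D(V)={1,2,4,5}: W {2,3,4,5}->{2,3,4}; V {1,2,4,5}->{4,5}
Constraint 2 (Z < V) on D(Z)={1,2,3,5} D(V)={4,5}: Z {1,2,3,5}->{1,2,3}
Constraint 3 (Z != W) on D(Z)={1,2,3} D(W)={2,3,4}: no change
So after constraint 3: D(V) = {4,5}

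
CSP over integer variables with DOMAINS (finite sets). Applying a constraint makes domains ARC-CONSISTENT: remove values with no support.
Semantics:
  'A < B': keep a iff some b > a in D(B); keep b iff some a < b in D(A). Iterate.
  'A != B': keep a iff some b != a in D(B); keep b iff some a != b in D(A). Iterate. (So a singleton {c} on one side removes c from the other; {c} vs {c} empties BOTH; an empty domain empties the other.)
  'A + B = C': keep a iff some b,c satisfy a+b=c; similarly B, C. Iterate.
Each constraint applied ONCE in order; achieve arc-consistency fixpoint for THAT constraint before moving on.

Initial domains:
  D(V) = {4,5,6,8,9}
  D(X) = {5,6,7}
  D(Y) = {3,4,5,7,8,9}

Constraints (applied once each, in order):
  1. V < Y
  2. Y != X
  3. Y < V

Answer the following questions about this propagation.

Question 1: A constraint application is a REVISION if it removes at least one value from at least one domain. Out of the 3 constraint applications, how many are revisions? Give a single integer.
Constraint 1 (V < Y) on D(V)={4,5,6,8,9} D(Y)={3,4,5,7,8,9}: V {4,5,6,8,9}->{4,5,6,8}; Y {3,4,5,7,8,9}->{5,7,8,9} => REVISION
Constraint 2 (Y != X) on D(Y)={5,7,8,9} D(X)={5,6,7}: no change => not a revision
Constraint 3 (Y < V) on D(Y)={5,7,8,9} D(V)={4,5,6,8}: Y {5,7,8,9}->{5,7}; V {4,5,6,8}->{6,8} => REVISION
Total revisions = 2

Answer: 2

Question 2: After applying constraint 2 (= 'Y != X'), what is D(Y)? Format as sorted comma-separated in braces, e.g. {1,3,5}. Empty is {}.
Constraint 1 (V < Y) on D(V)={4,5,6,8,9} D(Y)={3,4,5,7,8,9}: V {4,5,6,8,9}->{4,5,6,8}; Y {3,4,5,7,8,9}->{5,7,8,9}
Constraint 2 (Y != X) on D(Y)={5,7,8,9} D(X)={5,6,7}: no change
So after constraint 2: D(Y) = {5,7,8,9}

Answer: {5,7,8,9}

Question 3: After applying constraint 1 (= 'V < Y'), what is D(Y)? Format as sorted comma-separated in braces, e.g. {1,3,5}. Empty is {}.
Answer: {5,7,8,9}

Derivation:
Constraint 1 (V < Y) on D(V)={4,5,6,8,9} D(Y)={3,4,5,7,8,9}: V {4,5,6,8,9}->{4,5,6,8}; Y {3,4,5,7,8,9}->{5,7,8,9}
So after constraint 1: D(Y) = {5,7,8,9}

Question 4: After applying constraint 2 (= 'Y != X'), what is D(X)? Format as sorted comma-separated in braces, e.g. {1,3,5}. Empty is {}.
Answer: {5,6,7}

Derivation:
Constraint 1 (V < Y) on D(V)={4,5,6,8,9} D(Y)={3,4,5,7,8,9}: V {4,5,6,8,9}->{4,5,6,8}; Y {3,4,5,7,8,9}->{5,7,8,9}
Constraint 2 (Y != X) on D(Y)={5,7,8,9} D(X)={5,6,7}: no change
So after constraint 2: D(X) = {5,6,7}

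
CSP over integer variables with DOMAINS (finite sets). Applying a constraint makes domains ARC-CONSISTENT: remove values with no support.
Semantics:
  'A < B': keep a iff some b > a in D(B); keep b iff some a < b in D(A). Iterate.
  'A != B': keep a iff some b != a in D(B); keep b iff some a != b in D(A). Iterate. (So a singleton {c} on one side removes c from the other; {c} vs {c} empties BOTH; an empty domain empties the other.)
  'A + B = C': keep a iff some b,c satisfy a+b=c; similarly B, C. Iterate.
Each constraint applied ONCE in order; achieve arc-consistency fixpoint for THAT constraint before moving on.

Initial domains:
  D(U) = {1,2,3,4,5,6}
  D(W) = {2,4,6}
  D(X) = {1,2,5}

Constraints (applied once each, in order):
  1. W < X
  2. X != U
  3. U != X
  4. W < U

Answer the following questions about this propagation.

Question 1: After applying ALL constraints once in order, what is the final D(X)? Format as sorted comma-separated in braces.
Constraint 1 (W < X) on D(W)={2,4,6} D(X)={1,2,5}: W {2,4,6}->{2,4}; X {1,2,5}->{5}
Constraint 2 (X != U) on D(X)={5} D(U)={1,2,3,4,5,6}: U {1,2,3,4,5,6}->{1,2,3,4,6}
Constraint 3 (U != X) on D(U)={1,2,3,4,6} D(X)={5}: no change
Constraint 4 (W < U) on D(W)={2,4} D(U)={1,2,3,4,6}: U {1,2,3,4,6}->{3,4,6}
So after all 4 constraints: D(X) = {5}

Answer: {5}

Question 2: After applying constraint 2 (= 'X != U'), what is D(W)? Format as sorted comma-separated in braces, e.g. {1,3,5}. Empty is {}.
Constraint 1 (W < X) on D(W)={2,4,6} D(X)={1,2,5}: W {2,4,6}->{2,4}; X {1,2,5}->{5}
Constraint 2 (X != U) on D(X)={5} D(U)={1,2,3,4,5,6}: U {1,2,3,4,5,6}->{1,2,3,4,6}
So after constraint 2: D(W) = {2,4}

Answer: {2,4}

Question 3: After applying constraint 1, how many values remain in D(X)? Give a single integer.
Constraint 1 (W < X) on D(W)={2,4,6} D(X)={1,2,5}: W {2,4,6}->{2,4}; X {1,2,5}->{5}
So after constraint 1: D(X)={5}, size = 1

Answer: 1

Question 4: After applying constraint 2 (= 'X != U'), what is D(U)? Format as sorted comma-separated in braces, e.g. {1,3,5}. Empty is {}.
Answer: {1,2,3,4,6}

Derivation:
Constraint 1 (W < X) on D(W)={2,4,6} D(X)={1,2,5}: W {2,4,6}->{2,4}; X {1,2,5}->{5}
Constraint 2 (X != U) on D(X)={5} D(U)={1,2,3,4,5,6}: U {1,2,3,4,5,6}->{1,2,3,4,6}
So after constraint 2: D(U) = {1,2,3,4,6}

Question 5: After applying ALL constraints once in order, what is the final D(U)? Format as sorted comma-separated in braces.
Answer: {3,4,6}

Derivation:
Constraint 1 (W < X) on D(W)={2,4,6} D(X)={1,2,5}: W {2,4,6}->{2,4}; X {1,2,5}->{5}
Constraint 2 (X != U) on D(X)={5} D(U)={1,2,3,4,5,6}: U {1,2,3,4,5,6}->{1,2,3,4,6}
Constraint 3 (U != X) on D(U)={1,2,3,4,6} D(X)={5}: no change
Constraint 4 (W < U) on D(W)={2,4} D(U)={1,2,3,4,6}: U {1,2,3,4,6}->{3,4,6}
So after all 4 constraints: D(U) = {3,4,6}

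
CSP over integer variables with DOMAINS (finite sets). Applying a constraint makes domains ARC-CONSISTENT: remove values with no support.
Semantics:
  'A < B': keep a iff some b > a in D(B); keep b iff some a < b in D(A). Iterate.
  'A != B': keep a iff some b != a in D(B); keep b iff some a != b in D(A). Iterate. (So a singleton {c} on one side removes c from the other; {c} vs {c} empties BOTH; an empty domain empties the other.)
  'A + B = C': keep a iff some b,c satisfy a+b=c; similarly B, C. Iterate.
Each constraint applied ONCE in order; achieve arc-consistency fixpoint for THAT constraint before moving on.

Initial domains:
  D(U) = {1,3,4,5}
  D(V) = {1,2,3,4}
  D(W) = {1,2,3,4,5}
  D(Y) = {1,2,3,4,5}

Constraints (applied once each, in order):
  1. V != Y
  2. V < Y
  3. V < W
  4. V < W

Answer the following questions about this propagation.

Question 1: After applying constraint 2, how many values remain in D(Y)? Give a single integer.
Answer: 4

Derivation:
Constraint 1 (V != Y) on D(V)={1,2,3,4} D(Y)={1,2,3,4,5}: no change
Constraint 2 (V < Y) on D(V)={1,2,3,4} D(Y)={1,2,3,4,5}: Y {1,2,3,4,5}->{2,3,4,5}
So after constraint 2: D(Y)={2,3,4,5}, size = 4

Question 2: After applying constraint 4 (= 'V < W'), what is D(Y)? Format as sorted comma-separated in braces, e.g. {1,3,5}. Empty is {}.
Answer: {2,3,4,5}

Derivation:
Constraint 1 (V != Y) on D(V)={1,2,3,4} D(Y)={1,2,3,4,5}: no change
Constraint 2 (V < Y) on D(V)={1,2,3,4} D(Y)={1,2,3,4,5}: Y {1,2,3,4,5}->{2,3,4,5}
Constraint 3 (V < W) on D(V)={1,2,3,4} D(W)={1,2,3,4,5}: W {1,2,3,4,5}->{2,3,4,5}
Constraint 4 (V < W) on D(V)={1,2,3,4} D(W)={2,3,4,5}: no change
So after constraint 4: D(Y) = {2,3,4,5}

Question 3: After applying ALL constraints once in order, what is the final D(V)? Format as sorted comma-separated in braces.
Answer: {1,2,3,4}

Derivation:
Constraint 1 (V != Y) on D(V)={1,2,3,4} D(Y)={1,2,3,4,5}: no change
Constraint 2 (V < Y) on D(V)={1,2,3,4} D(Y)={1,2,3,4,5}: Y {1,2,3,4,5}->{2,3,4,5}
Constraint 3 (V < W) on D(V)={1,2,3,4} D(W)={1,2,3,4,5}: W {1,2,3,4,5}->{2,3,4,5}
Constraint 4 (V < W) on D(V)={1,2,3,4} D(W)={2,3,4,5}: no change
So after all 4 constraints: D(V) = {1,2,3,4}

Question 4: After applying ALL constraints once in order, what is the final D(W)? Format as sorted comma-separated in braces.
Constraint 1 (V != Y) on D(V)={1,2,3,4} D(Y)={1,2,3,4,5}: no change
Constraint 2 (V < Y) on D(V)={1,2,3,4} D(Y)={1,2,3,4,5}: Y {1,2,3,4,5}->{2,3,4,5}
Constraint 3 (V < W) on D(V)={1,2,3,4} D(W)={1,2,3,4,5}: W {1,2,3,4,5}->{2,3,4,5}
Constraint 4 (V < W) on D(V)={1,2,3,4} D(W)={2,3,4,5}: no change
So after all 4 constraints: D(W) = {2,3,4,5}

Answer: {2,3,4,5}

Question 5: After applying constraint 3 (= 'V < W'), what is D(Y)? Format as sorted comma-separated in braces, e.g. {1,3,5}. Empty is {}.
Constraint 1 (V != Y) on D(V)={1,2,3,4} D(Y)={1,2,3,4,5}: no change
Constraint 2 (V < Y) on D(V)={1,2,3,4} D(Y)={1,2,3,4,5}: Y {1,2,3,4,5}->{2,3,4,5}
Constraint 3 (V < W) on D(V)={1,2,3,4} D(W)={1,2,3,4,5}: W {1,2,3,4,5}->{2,3,4,5}
So after constraint 3: D(Y) = {2,3,4,5}

Answer: {2,3,4,5}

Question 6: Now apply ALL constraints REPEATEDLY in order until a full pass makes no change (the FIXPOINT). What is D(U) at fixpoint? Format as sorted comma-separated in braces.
pass 0 (initial): D(U)={1,3,4,5}
pass 1: W {1,2,3,4,5}->{2,3,4,5}; Y {1,2,3,4,5}->{2,3,4,5}
pass 2: no change
Fixpoint after 2 passes: D(U) = {1,3,4,5}

Answer: {1,3,4,5}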